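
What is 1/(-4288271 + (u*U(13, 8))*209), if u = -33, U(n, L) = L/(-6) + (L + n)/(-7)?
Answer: -1/4258384 ≈ -2.3483e-7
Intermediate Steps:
U(n, L) = -13*L/42 - n/7 (U(n, L) = L*(-⅙) + (L + n)*(-⅐) = -L/6 + (-L/7 - n/7) = -13*L/42 - n/7)
1/(-4288271 + (u*U(13, 8))*209) = 1/(-4288271 - 33*(-13/42*8 - ⅐*13)*209) = 1/(-4288271 - 33*(-52/21 - 13/7)*209) = 1/(-4288271 - 33*(-13/3)*209) = 1/(-4288271 + 143*209) = 1/(-4288271 + 29887) = 1/(-4258384) = -1/4258384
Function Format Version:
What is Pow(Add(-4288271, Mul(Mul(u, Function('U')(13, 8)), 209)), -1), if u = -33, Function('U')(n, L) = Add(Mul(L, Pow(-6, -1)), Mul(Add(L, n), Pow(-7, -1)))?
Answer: Rational(-1, 4258384) ≈ -2.3483e-7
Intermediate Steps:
Function('U')(n, L) = Add(Mul(Rational(-13, 42), L), Mul(Rational(-1, 7), n)) (Function('U')(n, L) = Add(Mul(L, Rational(-1, 6)), Mul(Add(L, n), Rational(-1, 7))) = Add(Mul(Rational(-1, 6), L), Add(Mul(Rational(-1, 7), L), Mul(Rational(-1, 7), n))) = Add(Mul(Rational(-13, 42), L), Mul(Rational(-1, 7), n)))
Pow(Add(-4288271, Mul(Mul(u, Function('U')(13, 8)), 209)), -1) = Pow(Add(-4288271, Mul(Mul(-33, Add(Mul(Rational(-13, 42), 8), Mul(Rational(-1, 7), 13))), 209)), -1) = Pow(Add(-4288271, Mul(Mul(-33, Add(Rational(-52, 21), Rational(-13, 7))), 209)), -1) = Pow(Add(-4288271, Mul(Mul(-33, Rational(-13, 3)), 209)), -1) = Pow(Add(-4288271, Mul(143, 209)), -1) = Pow(Add(-4288271, 29887), -1) = Pow(-4258384, -1) = Rational(-1, 4258384)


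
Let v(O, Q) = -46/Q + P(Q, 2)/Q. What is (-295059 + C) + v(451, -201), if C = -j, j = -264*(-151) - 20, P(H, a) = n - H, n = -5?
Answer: -22438551/67 ≈ -3.3490e+5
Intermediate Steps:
P(H, a) = -5 - H
j = 39844 (j = 39864 - 20 = 39844)
v(O, Q) = -46/Q + (-5 - Q)/Q
C = -39844 (C = -1*39844 = -39844)
(-295059 + C) + v(451, -201) = (-295059 - 39844) + (-51 - 1*(-201))/(-201) = -334903 - (-51 + 201)/201 = -334903 - 1/201*150 = -334903 - 50/67 = -22438551/67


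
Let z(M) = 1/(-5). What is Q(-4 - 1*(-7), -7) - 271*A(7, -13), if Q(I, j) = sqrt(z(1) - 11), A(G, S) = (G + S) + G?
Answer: -271 + 2*I*sqrt(70)/5 ≈ -271.0 + 3.3466*I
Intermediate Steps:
A(G, S) = S + 2*G
z(M) = -1/5
Q(I, j) = 2*I*sqrt(70)/5 (Q(I, j) = sqrt(-1/5 - 11) = sqrt(-56/5) = 2*I*sqrt(70)/5)
Q(-4 - 1*(-7), -7) - 271*A(7, -13) = 2*I*sqrt(70)/5 - 271*(-13 + 2*7) = 2*I*sqrt(70)/5 - 271*(-13 + 14) = 2*I*sqrt(70)/5 - 271*1 = 2*I*sqrt(70)/5 - 271 = -271 + 2*I*sqrt(70)/5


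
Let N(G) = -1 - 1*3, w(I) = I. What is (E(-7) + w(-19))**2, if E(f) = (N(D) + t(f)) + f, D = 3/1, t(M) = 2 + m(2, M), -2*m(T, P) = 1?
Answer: 3249/4 ≈ 812.25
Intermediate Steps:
m(T, P) = -1/2 (m(T, P) = -1/2*1 = -1/2)
t(M) = 3/2 (t(M) = 2 - 1/2 = 3/2)
D = 3 (D = 3*1 = 3)
N(G) = -4 (N(G) = -1 - 3 = -4)
E(f) = -5/2 + f (E(f) = (-4 + 3/2) + f = -5/2 + f)
(E(-7) + w(-19))**2 = ((-5/2 - 7) - 19)**2 = (-19/2 - 19)**2 = (-57/2)**2 = 3249/4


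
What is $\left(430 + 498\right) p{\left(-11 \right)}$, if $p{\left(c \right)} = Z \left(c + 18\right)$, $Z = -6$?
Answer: $-38976$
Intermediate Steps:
$p{\left(c \right)} = -108 - 6 c$ ($p{\left(c \right)} = - 6 \left(c + 18\right) = - 6 \left(18 + c\right) = -108 - 6 c$)
$\left(430 + 498\right) p{\left(-11 \right)} = \left(430 + 498\right) \left(-108 - -66\right) = 928 \left(-108 + 66\right) = 928 \left(-42\right) = -38976$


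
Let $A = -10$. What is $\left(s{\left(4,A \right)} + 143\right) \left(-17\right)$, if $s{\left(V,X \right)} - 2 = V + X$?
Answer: $-2363$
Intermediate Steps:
$s{\left(V,X \right)} = 2 + V + X$ ($s{\left(V,X \right)} = 2 + \left(V + X\right) = 2 + V + X$)
$\left(s{\left(4,A \right)} + 143\right) \left(-17\right) = \left(\left(2 + 4 - 10\right) + 143\right) \left(-17\right) = \left(-4 + 143\right) \left(-17\right) = 139 \left(-17\right) = -2363$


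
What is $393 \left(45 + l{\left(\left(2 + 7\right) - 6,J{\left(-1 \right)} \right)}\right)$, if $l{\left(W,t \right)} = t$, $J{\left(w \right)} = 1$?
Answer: $18078$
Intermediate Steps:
$393 \left(45 + l{\left(\left(2 + 7\right) - 6,J{\left(-1 \right)} \right)}\right) = 393 \left(45 + 1\right) = 393 \cdot 46 = 18078$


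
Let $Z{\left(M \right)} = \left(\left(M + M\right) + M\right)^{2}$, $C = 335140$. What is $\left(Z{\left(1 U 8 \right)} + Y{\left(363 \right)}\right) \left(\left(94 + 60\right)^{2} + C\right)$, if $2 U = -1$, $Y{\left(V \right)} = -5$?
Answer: $49880984$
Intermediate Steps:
$U = - \frac{1}{2}$ ($U = \frac{1}{2} \left(-1\right) = - \frac{1}{2} \approx -0.5$)
$Z{\left(M \right)} = 9 M^{2}$ ($Z{\left(M \right)} = \left(2 M + M\right)^{2} = \left(3 M\right)^{2} = 9 M^{2}$)
$\left(Z{\left(1 U 8 \right)} + Y{\left(363 \right)}\right) \left(\left(94 + 60\right)^{2} + C\right) = \left(9 \left(1 \left(- \frac{1}{2}\right) 8\right)^{2} - 5\right) \left(\left(94 + 60\right)^{2} + 335140\right) = \left(9 \left(\left(- \frac{1}{2}\right) 8\right)^{2} - 5\right) \left(154^{2} + 335140\right) = \left(9 \left(-4\right)^{2} - 5\right) \left(23716 + 335140\right) = \left(9 \cdot 16 - 5\right) 358856 = \left(144 - 5\right) 358856 = 139 \cdot 358856 = 49880984$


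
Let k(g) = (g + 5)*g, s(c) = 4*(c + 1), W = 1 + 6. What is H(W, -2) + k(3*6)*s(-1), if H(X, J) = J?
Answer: -2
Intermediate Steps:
W = 7
s(c) = 4 + 4*c (s(c) = 4*(1 + c) = 4 + 4*c)
k(g) = g*(5 + g) (k(g) = (5 + g)*g = g*(5 + g))
H(W, -2) + k(3*6)*s(-1) = -2 + ((3*6)*(5 + 3*6))*(4 + 4*(-1)) = -2 + (18*(5 + 18))*(4 - 4) = -2 + (18*23)*0 = -2 + 414*0 = -2 + 0 = -2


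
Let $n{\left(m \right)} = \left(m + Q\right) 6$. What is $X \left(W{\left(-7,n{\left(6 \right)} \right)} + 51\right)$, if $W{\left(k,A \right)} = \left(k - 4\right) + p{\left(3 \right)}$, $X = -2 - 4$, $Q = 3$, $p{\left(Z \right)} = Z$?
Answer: $-258$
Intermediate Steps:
$n{\left(m \right)} = 18 + 6 m$ ($n{\left(m \right)} = \left(m + 3\right) 6 = \left(3 + m\right) 6 = 18 + 6 m$)
$X = -6$ ($X = -2 - 4 = -6$)
$W{\left(k,A \right)} = -1 + k$ ($W{\left(k,A \right)} = \left(k - 4\right) + 3 = \left(-4 + k\right) + 3 = -1 + k$)
$X \left(W{\left(-7,n{\left(6 \right)} \right)} + 51\right) = - 6 \left(\left(-1 - 7\right) + 51\right) = - 6 \left(-8 + 51\right) = \left(-6\right) 43 = -258$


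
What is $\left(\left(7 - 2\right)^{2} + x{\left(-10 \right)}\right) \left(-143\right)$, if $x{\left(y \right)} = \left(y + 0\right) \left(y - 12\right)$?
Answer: $-35035$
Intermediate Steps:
$x{\left(y \right)} = y \left(-12 + y\right)$
$\left(\left(7 - 2\right)^{2} + x{\left(-10 \right)}\right) \left(-143\right) = \left(\left(7 - 2\right)^{2} - 10 \left(-12 - 10\right)\right) \left(-143\right) = \left(5^{2} - -220\right) \left(-143\right) = \left(25 + 220\right) \left(-143\right) = 245 \left(-143\right) = -35035$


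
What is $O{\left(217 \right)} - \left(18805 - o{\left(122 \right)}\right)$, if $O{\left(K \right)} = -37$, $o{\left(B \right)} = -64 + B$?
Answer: $-18784$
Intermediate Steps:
$O{\left(217 \right)} - \left(18805 - o{\left(122 \right)}\right) = -37 - \left(18805 - \left(-64 + 122\right)\right) = -37 - \left(18805 - 58\right) = -37 - 18747 = -18784$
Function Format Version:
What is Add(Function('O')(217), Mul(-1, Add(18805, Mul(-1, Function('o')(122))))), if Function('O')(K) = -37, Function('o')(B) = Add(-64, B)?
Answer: -18784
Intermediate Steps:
Add(Function('O')(217), Mul(-1, Add(18805, Mul(-1, Function('o')(122))))) = Add(-37, Mul(-1, Add(18805, Mul(-1, Add(-64, 122))))) = Add(-37, Mul(-1, Add(18805, Mul(-1, 58)))) = Add(-37, Mul(-1, Add(18805, -58))) = Add(-37, Mul(-1, 18747)) = Add(-37, -18747) = -18784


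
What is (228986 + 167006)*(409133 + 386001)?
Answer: 314866702928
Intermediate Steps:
(228986 + 167006)*(409133 + 386001) = 395992*795134 = 314866702928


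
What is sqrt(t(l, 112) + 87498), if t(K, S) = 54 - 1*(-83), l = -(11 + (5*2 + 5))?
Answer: sqrt(87635) ≈ 296.03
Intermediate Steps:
l = -26 (l = -(11 + (10 + 5)) = -(11 + 15) = -1*26 = -26)
t(K, S) = 137 (t(K, S) = 54 + 83 = 137)
sqrt(t(l, 112) + 87498) = sqrt(137 + 87498) = sqrt(87635)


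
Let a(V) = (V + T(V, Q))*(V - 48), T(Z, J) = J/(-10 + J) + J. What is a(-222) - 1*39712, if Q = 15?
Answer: 15368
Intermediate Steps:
T(Z, J) = J + J/(-10 + J) (T(Z, J) = J/(-10 + J) + J = J + J/(-10 + J))
a(V) = (-48 + V)*(18 + V) (a(V) = (V + 15*(-9 + 15)/(-10 + 15))*(V - 48) = (V + 15*6/5)*(-48 + V) = (V + 15*(1/5)*6)*(-48 + V) = (V + 18)*(-48 + V) = (18 + V)*(-48 + V) = (-48 + V)*(18 + V))
a(-222) - 1*39712 = (-864 + (-222)**2 - 30*(-222)) - 1*39712 = (-864 + 49284 + 6660) - 39712 = 55080 - 39712 = 15368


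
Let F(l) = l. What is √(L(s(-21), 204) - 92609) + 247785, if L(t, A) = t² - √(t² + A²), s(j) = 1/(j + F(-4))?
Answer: 247785 + √(-57880624 - 25*√26010001)/25 ≈ 2.4779e+5 + 304.65*I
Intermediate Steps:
s(j) = 1/(-4 + j) (s(j) = 1/(j - 4) = 1/(-4 + j))
L(t, A) = t² - √(A² + t²)
√(L(s(-21), 204) - 92609) + 247785 = √(((1/(-4 - 21))² - √(204² + (1/(-4 - 21))²)) - 92609) + 247785 = √(((1/(-25))² - √(41616 + (1/(-25))²)) - 92609) + 247785 = √(((-1/25)² - √(41616 + (-1/25)²)) - 92609) + 247785 = √((1/625 - √(41616 + 1/625)) - 92609) + 247785 = √((1/625 - √(26010001/625)) - 92609) + 247785 = √((1/625 - √26010001/25) - 92609) + 247785 = √(-57880624/625 - √26010001/25) + 247785 = 247785 + √(-57880624/625 - √26010001/25)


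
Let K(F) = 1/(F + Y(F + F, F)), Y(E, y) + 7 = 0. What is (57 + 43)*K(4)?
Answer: -100/3 ≈ -33.333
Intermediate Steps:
Y(E, y) = -7 (Y(E, y) = -7 + 0 = -7)
K(F) = 1/(-7 + F) (K(F) = 1/(F - 7) = 1/(-7 + F))
(57 + 43)*K(4) = (57 + 43)/(-7 + 4) = 100/(-3) = 100*(-1/3) = -100/3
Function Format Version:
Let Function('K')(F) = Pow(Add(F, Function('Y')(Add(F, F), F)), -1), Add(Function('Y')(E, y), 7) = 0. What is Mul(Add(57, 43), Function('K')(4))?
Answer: Rational(-100, 3) ≈ -33.333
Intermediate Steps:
Function('Y')(E, y) = -7 (Function('Y')(E, y) = Add(-7, 0) = -7)
Function('K')(F) = Pow(Add(-7, F), -1) (Function('K')(F) = Pow(Add(F, -7), -1) = Pow(Add(-7, F), -1))
Mul(Add(57, 43), Function('K')(4)) = Mul(Add(57, 43), Pow(Add(-7, 4), -1)) = Mul(100, Pow(-3, -1)) = Mul(100, Rational(-1, 3)) = Rational(-100, 3)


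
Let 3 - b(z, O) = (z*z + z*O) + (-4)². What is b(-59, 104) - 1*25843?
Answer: -23201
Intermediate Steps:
b(z, O) = -13 - z² - O*z (b(z, O) = 3 - ((z*z + z*O) + (-4)²) = 3 - ((z² + O*z) + 16) = 3 - (16 + z² + O*z) = 3 + (-16 - z² - O*z) = -13 - z² - O*z)
b(-59, 104) - 1*25843 = (-13 - 1*(-59)² - 1*104*(-59)) - 1*25843 = (-13 - 1*3481 + 6136) - 25843 = (-13 - 3481 + 6136) - 25843 = 2642 - 25843 = -23201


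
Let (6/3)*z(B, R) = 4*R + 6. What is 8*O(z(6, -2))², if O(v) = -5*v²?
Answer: 200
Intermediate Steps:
z(B, R) = 3 + 2*R (z(B, R) = (4*R + 6)/2 = (6 + 4*R)/2 = 3 + 2*R)
8*O(z(6, -2))² = 8*(-5*(3 + 2*(-2))²)² = 8*(-5*(3 - 4)²)² = 8*(-5*(-1)²)² = 8*(-5*1)² = 8*(-5)² = 8*25 = 200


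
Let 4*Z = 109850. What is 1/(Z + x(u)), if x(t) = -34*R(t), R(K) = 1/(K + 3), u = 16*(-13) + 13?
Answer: 96/2636417 ≈ 3.6413e-5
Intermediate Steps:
u = -195 (u = -208 + 13 = -195)
Z = 54925/2 (Z = (1/4)*109850 = 54925/2 ≈ 27463.)
R(K) = 1/(3 + K)
x(t) = -34/(3 + t)
1/(Z + x(u)) = 1/(54925/2 - 34/(3 - 195)) = 1/(54925/2 - 34/(-192)) = 1/(54925/2 - 34*(-1/192)) = 1/(54925/2 + 17/96) = 1/(2636417/96) = 96/2636417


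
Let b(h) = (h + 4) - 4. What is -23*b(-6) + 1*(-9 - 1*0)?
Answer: 129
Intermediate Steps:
b(h) = h (b(h) = (4 + h) - 4 = h)
-23*b(-6) + 1*(-9 - 1*0) = -23*(-6) + 1*(-9 - 1*0) = 138 + 1*(-9 + 0) = 138 + 1*(-9) = 138 - 9 = 129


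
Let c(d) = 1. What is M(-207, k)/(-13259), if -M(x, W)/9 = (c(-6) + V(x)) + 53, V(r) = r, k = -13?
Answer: -1377/13259 ≈ -0.10385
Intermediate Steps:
M(x, W) = -486 - 9*x (M(x, W) = -9*((1 + x) + 53) = -9*(54 + x) = -486 - 9*x)
M(-207, k)/(-13259) = (-486 - 9*(-207))/(-13259) = (-486 + 1863)*(-1/13259) = 1377*(-1/13259) = -1377/13259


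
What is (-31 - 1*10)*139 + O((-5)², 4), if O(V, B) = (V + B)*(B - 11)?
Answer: -5902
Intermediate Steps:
O(V, B) = (-11 + B)*(B + V) (O(V, B) = (B + V)*(-11 + B) = (-11 + B)*(B + V))
(-31 - 1*10)*139 + O((-5)², 4) = (-31 - 1*10)*139 + (4² - 11*4 - 11*(-5)² + 4*(-5)²) = (-31 - 10)*139 + (16 - 44 - 11*25 + 4*25) = -41*139 + (16 - 44 - 275 + 100) = -5699 - 203 = -5902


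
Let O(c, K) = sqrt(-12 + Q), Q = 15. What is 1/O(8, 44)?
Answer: sqrt(3)/3 ≈ 0.57735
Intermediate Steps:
O(c, K) = sqrt(3) (O(c, K) = sqrt(-12 + 15) = sqrt(3))
1/O(8, 44) = 1/(sqrt(3)) = sqrt(3)/3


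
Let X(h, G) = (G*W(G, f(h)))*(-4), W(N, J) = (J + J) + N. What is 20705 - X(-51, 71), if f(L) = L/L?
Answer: 41437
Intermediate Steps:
f(L) = 1
W(N, J) = N + 2*J (W(N, J) = 2*J + N = N + 2*J)
X(h, G) = -4*G*(2 + G) (X(h, G) = (G*(G + 2*1))*(-4) = (G*(G + 2))*(-4) = (G*(2 + G))*(-4) = -4*G*(2 + G))
20705 - X(-51, 71) = 20705 - (-4)*71*(2 + 71) = 20705 - (-4)*71*73 = 20705 - 1*(-20732) = 20705 + 20732 = 41437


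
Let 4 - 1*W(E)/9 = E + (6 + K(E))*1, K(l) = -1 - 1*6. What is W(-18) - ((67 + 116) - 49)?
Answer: 73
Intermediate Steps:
K(l) = -7 (K(l) = -1 - 6 = -7)
W(E) = 45 - 9*E (W(E) = 36 - 9*(E + (6 - 7)*1) = 36 - 9*(E - 1*1) = 36 - 9*(E - 1) = 36 - 9*(-1 + E) = 36 + (9 - 9*E) = 45 - 9*E)
W(-18) - ((67 + 116) - 49) = (45 - 9*(-18)) - ((67 + 116) - 49) = (45 + 162) - (183 - 49) = 207 - 1*134 = 207 - 134 = 73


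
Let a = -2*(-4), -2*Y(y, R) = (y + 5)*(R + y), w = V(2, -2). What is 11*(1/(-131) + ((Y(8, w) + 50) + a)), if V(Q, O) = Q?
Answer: -10098/131 ≈ -77.084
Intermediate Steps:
w = 2
Y(y, R) = -(5 + y)*(R + y)/2 (Y(y, R) = -(y + 5)*(R + y)/2 = -(5 + y)*(R + y)/2)
a = 8
11*(1/(-131) + ((Y(8, w) + 50) + a)) = 11*(1/(-131) + (((-5/2*2 - 5/2*8 - ½*8² - ½*2*8) + 50) + 8)) = 11*(-1/131 + (((-5 - 20 - ½*64 - 8) + 50) + 8)) = 11*(-1/131 + (((-5 - 20 - 32 - 8) + 50) + 8)) = 11*(-1/131 + ((-65 + 50) + 8)) = 11*(-1/131 + (-15 + 8)) = 11*(-1/131 - 7) = 11*(-918/131) = -10098/131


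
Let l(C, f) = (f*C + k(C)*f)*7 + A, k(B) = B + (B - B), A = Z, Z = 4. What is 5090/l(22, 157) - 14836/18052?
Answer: -15639607/21824868 ≈ -0.71660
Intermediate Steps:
A = 4
k(B) = B (k(B) = B + 0 = B)
l(C, f) = 4 + 14*C*f (l(C, f) = (f*C + C*f)*7 + 4 = (C*f + C*f)*7 + 4 = (2*C*f)*7 + 4 = 14*C*f + 4 = 4 + 14*C*f)
5090/l(22, 157) - 14836/18052 = 5090/(4 + 14*22*157) - 14836/18052 = 5090/(4 + 48356) - 14836*1/18052 = 5090/48360 - 3709/4513 = 5090*(1/48360) - 3709/4513 = 509/4836 - 3709/4513 = -15639607/21824868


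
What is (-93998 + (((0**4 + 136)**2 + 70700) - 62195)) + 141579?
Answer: 74582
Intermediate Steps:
(-93998 + (((0**4 + 136)**2 + 70700) - 62195)) + 141579 = (-93998 + (((0 + 136)**2 + 70700) - 62195)) + 141579 = (-93998 + ((136**2 + 70700) - 62195)) + 141579 = (-93998 + ((18496 + 70700) - 62195)) + 141579 = (-93998 + (89196 - 62195)) + 141579 = (-93998 + 27001) + 141579 = -66997 + 141579 = 74582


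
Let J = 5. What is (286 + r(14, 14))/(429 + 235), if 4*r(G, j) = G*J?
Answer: 607/1328 ≈ 0.45708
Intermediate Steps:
r(G, j) = 5*G/4 (r(G, j) = (G*5)/4 = (5*G)/4 = 5*G/4)
(286 + r(14, 14))/(429 + 235) = (286 + (5/4)*14)/(429 + 235) = (286 + 35/2)/664 = (607/2)*(1/664) = 607/1328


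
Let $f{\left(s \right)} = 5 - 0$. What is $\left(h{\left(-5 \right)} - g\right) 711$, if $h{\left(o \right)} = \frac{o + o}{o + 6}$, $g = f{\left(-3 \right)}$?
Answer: $-10665$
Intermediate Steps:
$f{\left(s \right)} = 5$ ($f{\left(s \right)} = 5 + 0 = 5$)
$g = 5$
$h{\left(o \right)} = \frac{2 o}{6 + o}$
$\left(h{\left(-5 \right)} - g\right) 711 = \left(2 \left(-5\right) \frac{1}{6 - 5} - 5\right) 711 = \left(2 \left(-5\right) 1^{-1} - 5\right) 711 = \left(2 \left(-5\right) 1 - 5\right) 711 = \left(-10 - 5\right) 711 = \left(-15\right) 711 = -10665$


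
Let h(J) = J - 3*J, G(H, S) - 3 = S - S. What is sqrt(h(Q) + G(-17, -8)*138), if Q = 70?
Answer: sqrt(274) ≈ 16.553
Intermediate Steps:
G(H, S) = 3 (G(H, S) = 3 + (S - S) = 3 + 0 = 3)
h(J) = -2*J
sqrt(h(Q) + G(-17, -8)*138) = sqrt(-2*70 + 3*138) = sqrt(-140 + 414) = sqrt(274)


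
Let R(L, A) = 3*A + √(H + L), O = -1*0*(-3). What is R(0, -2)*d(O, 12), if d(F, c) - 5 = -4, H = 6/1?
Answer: -6 + √6 ≈ -3.5505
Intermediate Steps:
O = 0 (O = 0*(-3) = 0)
H = 6 (H = 6*1 = 6)
d(F, c) = 1 (d(F, c) = 5 - 4 = 1)
R(L, A) = √(6 + L) + 3*A (R(L, A) = 3*A + √(6 + L) = √(6 + L) + 3*A)
R(0, -2)*d(O, 12) = (√(6 + 0) + 3*(-2))*1 = (√6 - 6)*1 = (-6 + √6)*1 = -6 + √6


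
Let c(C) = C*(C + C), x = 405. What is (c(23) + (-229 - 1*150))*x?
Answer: 274995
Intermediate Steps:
c(C) = 2*C² (c(C) = C*(2*C) = 2*C²)
(c(23) + (-229 - 1*150))*x = (2*23² + (-229 - 1*150))*405 = (2*529 + (-229 - 150))*405 = (1058 - 379)*405 = 679*405 = 274995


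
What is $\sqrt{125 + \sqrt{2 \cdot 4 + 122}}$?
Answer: $\sqrt{125 + \sqrt{130}} \approx 11.679$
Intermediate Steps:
$\sqrt{125 + \sqrt{2 \cdot 4 + 122}} = \sqrt{125 + \sqrt{8 + 122}} = \sqrt{125 + \sqrt{130}}$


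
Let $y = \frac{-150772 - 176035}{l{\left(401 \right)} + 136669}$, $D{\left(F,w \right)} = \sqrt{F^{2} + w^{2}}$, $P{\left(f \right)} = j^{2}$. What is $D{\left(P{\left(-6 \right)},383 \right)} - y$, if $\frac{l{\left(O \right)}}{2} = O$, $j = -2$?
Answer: $\frac{14209}{5977} + \sqrt{146705} \approx 385.4$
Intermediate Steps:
$l{\left(O \right)} = 2 O$
$P{\left(f \right)} = 4$ ($P{\left(f \right)} = \left(-2\right)^{2} = 4$)
$y = - \frac{14209}{5977}$ ($y = \frac{-150772 - 176035}{2 \cdot 401 + 136669} = - \frac{326807}{802 + 136669} = - \frac{326807}{137471} = \left(-326807\right) \frac{1}{137471} = - \frac{14209}{5977} \approx -2.3773$)
$D{\left(P{\left(-6 \right)},383 \right)} - y = \sqrt{4^{2} + 383^{2}} - - \frac{14209}{5977} = \sqrt{16 + 146689} + \frac{14209}{5977} = \sqrt{146705} + \frac{14209}{5977} = \frac{14209}{5977} + \sqrt{146705}$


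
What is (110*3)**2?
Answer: 108900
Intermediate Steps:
(110*3)**2 = 330**2 = 108900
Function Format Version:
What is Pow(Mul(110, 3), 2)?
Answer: 108900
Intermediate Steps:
Pow(Mul(110, 3), 2) = Pow(330, 2) = 108900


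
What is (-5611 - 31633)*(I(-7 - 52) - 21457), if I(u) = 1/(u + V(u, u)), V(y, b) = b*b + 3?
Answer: 2737069902656/3425 ≈ 7.9914e+8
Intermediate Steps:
V(y, b) = 3 + b**2 (V(y, b) = b**2 + 3 = 3 + b**2)
I(u) = 1/(3 + u + u**2) (I(u) = 1/(u + (3 + u**2)) = 1/(3 + u + u**2))
(-5611 - 31633)*(I(-7 - 52) - 21457) = (-5611 - 31633)*(1/(3 + (-7 - 52) + (-7 - 52)**2) - 21457) = -37244*(1/(3 - 59 + (-59)**2) - 21457) = -37244*(1/(3 - 59 + 3481) - 21457) = -37244*(1/3425 - 21457) = -37244*(-73490224/3425) = 2737069902656/3425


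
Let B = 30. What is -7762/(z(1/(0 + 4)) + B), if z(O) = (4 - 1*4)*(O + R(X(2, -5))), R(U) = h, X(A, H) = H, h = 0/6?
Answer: -3881/15 ≈ -258.73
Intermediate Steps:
h = 0 (h = 0*(⅙) = 0)
R(U) = 0
z(O) = 0 (z(O) = (4 - 1*4)*(O + 0) = (4 - 4)*O = 0*O = 0)
-7762/(z(1/(0 + 4)) + B) = -7762/(0 + 30) = -7762/30 = (1/30)*(-7762) = -3881/15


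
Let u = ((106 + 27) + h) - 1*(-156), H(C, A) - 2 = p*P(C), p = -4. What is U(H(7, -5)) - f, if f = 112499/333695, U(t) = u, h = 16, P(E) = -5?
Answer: 101664476/333695 ≈ 304.66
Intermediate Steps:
H(C, A) = 22 (H(C, A) = 2 - 4*(-5) = 2 + 20 = 22)
u = 305 (u = ((106 + 27) + 16) - 1*(-156) = (133 + 16) + 156 = 149 + 156 = 305)
U(t) = 305
f = 112499/333695 (f = 112499*(1/333695) = 112499/333695 ≈ 0.33713)
U(H(7, -5)) - f = 305 - 1*112499/333695 = 305 - 112499/333695 = 101664476/333695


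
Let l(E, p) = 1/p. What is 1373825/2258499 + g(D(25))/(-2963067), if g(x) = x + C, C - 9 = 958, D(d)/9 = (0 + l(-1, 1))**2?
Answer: 452059025139/743564872937 ≈ 0.60796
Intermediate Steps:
D(d) = 9 (D(d) = 9*(0 + 1/1)**2 = 9*(0 + 1)**2 = 9*1**2 = 9*1 = 9)
C = 967 (C = 9 + 958 = 967)
g(x) = 967 + x (g(x) = x + 967 = 967 + x)
1373825/2258499 + g(D(25))/(-2963067) = 1373825/2258499 + (967 + 9)/(-2963067) = 1373825*(1/2258499) + 976*(-1/2963067) = 1373825/2258499 - 976/2963067 = 452059025139/743564872937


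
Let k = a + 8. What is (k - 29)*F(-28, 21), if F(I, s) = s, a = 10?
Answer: -231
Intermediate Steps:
k = 18 (k = 10 + 8 = 18)
(k - 29)*F(-28, 21) = (18 - 29)*21 = -11*21 = -231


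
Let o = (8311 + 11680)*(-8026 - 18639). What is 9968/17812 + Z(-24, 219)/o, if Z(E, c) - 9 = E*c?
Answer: 1328408922271/2373716246795 ≈ 0.55963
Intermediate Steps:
o = -533060015 (o = 19991*(-26665) = -533060015)
Z(E, c) = 9 + E*c
9968/17812 + Z(-24, 219)/o = 9968/17812 + (9 - 24*219)/(-533060015) = 9968*(1/17812) + (9 - 5256)*(-1/533060015) = 2492/4453 - 5247*(-1/533060015) = 2492/4453 + 5247/533060015 = 1328408922271/2373716246795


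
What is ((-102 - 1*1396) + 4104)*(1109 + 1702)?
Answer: 7325466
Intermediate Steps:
((-102 - 1*1396) + 4104)*(1109 + 1702) = ((-102 - 1396) + 4104)*2811 = (-1498 + 4104)*2811 = 2606*2811 = 7325466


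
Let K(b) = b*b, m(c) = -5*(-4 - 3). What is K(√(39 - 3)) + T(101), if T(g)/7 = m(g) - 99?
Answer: -412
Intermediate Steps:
m(c) = 35 (m(c) = -5*(-7) = 35)
K(b) = b²
T(g) = -448 (T(g) = 7*(35 - 99) = 7*(-64) = -448)
K(√(39 - 3)) + T(101) = (√(39 - 3))² - 448 = (√36)² - 448 = 6² - 448 = 36 - 448 = -412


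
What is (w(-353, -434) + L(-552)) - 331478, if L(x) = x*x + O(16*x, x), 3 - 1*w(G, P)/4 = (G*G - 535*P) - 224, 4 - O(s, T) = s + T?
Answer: -1443674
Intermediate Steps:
O(s, T) = 4 - T - s (O(s, T) = 4 - (s + T) = 4 - (T + s) = 4 + (-T - s) = 4 - T - s)
w(G, P) = 908 - 4*G**2 + 2140*P (w(G, P) = 12 - 4*((G*G - 535*P) - 224) = 12 - 4*((G**2 - 535*P) - 224) = 12 - 4*(-224 + G**2 - 535*P) = 12 + (896 - 4*G**2 + 2140*P) = 908 - 4*G**2 + 2140*P)
L(x) = 4 + x**2 - 17*x (L(x) = x*x + (4 - x - 16*x) = x**2 + (4 - x - 16*x) = x**2 + (4 - 17*x) = 4 + x**2 - 17*x)
(w(-353, -434) + L(-552)) - 331478 = ((908 - 4*(-353)**2 + 2140*(-434)) + (4 + (-552)**2 - 17*(-552))) - 331478 = ((908 - 4*124609 - 928760) + (4 + 304704 + 9384)) - 331478 = ((908 - 498436 - 928760) + 314092) - 331478 = (-1426288 + 314092) - 331478 = -1112196 - 331478 = -1443674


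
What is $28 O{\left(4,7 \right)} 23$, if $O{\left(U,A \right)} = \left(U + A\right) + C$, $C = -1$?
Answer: $6440$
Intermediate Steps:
$O{\left(U,A \right)} = -1 + A + U$ ($O{\left(U,A \right)} = \left(U + A\right) - 1 = \left(A + U\right) - 1 = -1 + A + U$)
$28 O{\left(4,7 \right)} 23 = 28 \left(-1 + 7 + 4\right) 23 = 28 \cdot 10 \cdot 23 = 280 \cdot 23 = 6440$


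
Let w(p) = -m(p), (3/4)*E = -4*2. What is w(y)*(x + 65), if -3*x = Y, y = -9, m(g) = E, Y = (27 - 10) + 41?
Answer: 4384/9 ≈ 487.11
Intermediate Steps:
E = -32/3 (E = 4*(-4*2)/3 = (4/3)*(-8) = -32/3 ≈ -10.667)
Y = 58 (Y = 17 + 41 = 58)
m(g) = -32/3
w(p) = 32/3 (w(p) = -1*(-32/3) = 32/3)
x = -58/3 (x = -⅓*58 = -58/3 ≈ -19.333)
w(y)*(x + 65) = 32*(-58/3 + 65)/3 = (32/3)*(137/3) = 4384/9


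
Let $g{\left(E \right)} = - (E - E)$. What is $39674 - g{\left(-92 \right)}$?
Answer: $39674$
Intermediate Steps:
$g{\left(E \right)} = 0$ ($g{\left(E \right)} = \left(-1\right) 0 = 0$)
$39674 - g{\left(-92 \right)} = 39674 - 0 = 39674 + 0 = 39674$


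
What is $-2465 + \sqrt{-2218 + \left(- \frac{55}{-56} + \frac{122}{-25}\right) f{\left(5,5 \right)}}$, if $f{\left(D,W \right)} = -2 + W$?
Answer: $-2465 + \frac{i \sqrt{43701994}}{140} \approx -2465.0 + 47.22 i$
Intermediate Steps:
$-2465 + \sqrt{-2218 + \left(- \frac{55}{-56} + \frac{122}{-25}\right) f{\left(5,5 \right)}} = -2465 + \sqrt{-2218 + \left(- \frac{55}{-56} + \frac{122}{-25}\right) \left(-2 + 5\right)} = -2465 + \sqrt{-2218 + \left(\left(-55\right) \left(- \frac{1}{56}\right) + 122 \left(- \frac{1}{25}\right)\right) 3} = -2465 + \sqrt{-2218 + \left(\frac{55}{56} - \frac{122}{25}\right) 3} = -2465 + \sqrt{-2218 - \frac{16371}{1400}} = -2465 + \sqrt{- \frac{3121571}{1400}} = -2465 + \frac{i \sqrt{43701994}}{140}$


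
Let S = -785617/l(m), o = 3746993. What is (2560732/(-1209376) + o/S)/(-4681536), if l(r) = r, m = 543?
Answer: 87951034437481/158855609211016704 ≈ 0.00055365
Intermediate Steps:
S = -785617/543 ≈ -1446.8
(2560732/(-1209376) + o/S)/(-4681536) = (2560732/(-1209376) + 3746993/(-785617/543))/(-4681536) = (2560732*(-1/1209376) + 3746993*(-543/785617))*(-1/4681536) = (-640183/302344 - 2034617199/785617)*(-1/4681536) = -87951034437481/33932369464*(-1/4681536) = 87951034437481/158855609211016704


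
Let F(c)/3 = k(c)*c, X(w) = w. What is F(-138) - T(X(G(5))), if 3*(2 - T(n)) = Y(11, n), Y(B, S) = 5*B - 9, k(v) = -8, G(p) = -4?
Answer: 9976/3 ≈ 3325.3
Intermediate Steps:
F(c) = -24*c (F(c) = 3*(-8*c) = -24*c)
Y(B, S) = -9 + 5*B
T(n) = -40/3 (T(n) = 2 - (-9 + 5*11)/3 = 2 - (-9 + 55)/3 = 2 - ⅓*46 = 2 - 46/3 = -40/3)
F(-138) - T(X(G(5))) = -24*(-138) - 1*(-40/3) = 3312 + 40/3 = 9976/3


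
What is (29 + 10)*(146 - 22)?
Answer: 4836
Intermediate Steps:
(29 + 10)*(146 - 22) = 39*124 = 4836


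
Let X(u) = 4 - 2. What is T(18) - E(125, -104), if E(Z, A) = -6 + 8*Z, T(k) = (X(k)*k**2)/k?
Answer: -958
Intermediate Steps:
X(u) = 2
T(k) = 2*k (T(k) = (2*k**2)/k = 2*k)
T(18) - E(125, -104) = 2*18 - (-6 + 8*125) = 36 - (-6 + 1000) = 36 - 1*994 = 36 - 994 = -958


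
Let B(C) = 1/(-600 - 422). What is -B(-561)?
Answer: 1/1022 ≈ 0.00097847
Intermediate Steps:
B(C) = -1/1022 (B(C) = 1/(-1022) = -1/1022)
-B(-561) = -1*(-1/1022) = 1/1022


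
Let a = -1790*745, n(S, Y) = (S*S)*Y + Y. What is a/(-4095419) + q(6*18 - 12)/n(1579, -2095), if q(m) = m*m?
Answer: 3482774983691498/10695887014671905 ≈ 0.32562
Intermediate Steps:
n(S, Y) = Y + Y*S² (n(S, Y) = S²*Y + Y = Y*S² + Y = Y + Y*S²)
q(m) = m²
a = -1333550
a/(-4095419) + q(6*18 - 12)/n(1579, -2095) = -1333550/(-4095419) + (6*18 - 12)²/((-2095*(1 + 1579²))) = -1333550*(-1/4095419) + (108 - 12)²/((-2095*(1 + 2493241))) = 1333550/4095419 + 96²/((-2095*2493242)) = 1333550/4095419 + 9216/(-5223341990) = 1333550/4095419 + 9216*(-1/5223341990) = 1333550/4095419 - 4608/2611670995 = 3482774983691498/10695887014671905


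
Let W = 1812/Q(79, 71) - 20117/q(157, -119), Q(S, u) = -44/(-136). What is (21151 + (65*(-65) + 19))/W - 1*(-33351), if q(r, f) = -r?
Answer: 329995486808/9893743 ≈ 33354.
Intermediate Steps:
Q(S, u) = 11/34 (Q(S, u) = -44*(-1/136) = 11/34)
W = 9893743/1727 (W = 1812/(11/34) - 20117/((-1*157)) = 1812*(34/11) - 20117/(-157) = 61608/11 - 20117*(-1/157) = 61608/11 + 20117/157 = 9893743/1727 ≈ 5728.9)
(21151 + (65*(-65) + 19))/W - 1*(-33351) = (21151 + (65*(-65) + 19))/(9893743/1727) - 1*(-33351) = (21151 + (-4225 + 19))*(1727/9893743) + 33351 = (21151 - 4206)*(1727/9893743) + 33351 = 16945*(1727/9893743) + 33351 = 29264015/9893743 + 33351 = 329995486808/9893743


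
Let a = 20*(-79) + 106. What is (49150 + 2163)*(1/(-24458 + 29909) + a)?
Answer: -17925578563/237 ≈ -7.5635e+7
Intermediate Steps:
a = -1474 (a = -1580 + 106 = -1474)
(49150 + 2163)*(1/(-24458 + 29909) + a) = (49150 + 2163)*(1/(-24458 + 29909) - 1474) = 51313*(1/5451 - 1474) = 51313*(-8034773/5451) = -17925578563/237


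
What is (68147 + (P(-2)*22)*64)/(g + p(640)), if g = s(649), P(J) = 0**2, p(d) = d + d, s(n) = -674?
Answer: 68147/606 ≈ 112.45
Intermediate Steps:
p(d) = 2*d
P(J) = 0
g = -674
(68147 + (P(-2)*22)*64)/(g + p(640)) = (68147 + (0*22)*64)/(-674 + 2*640) = (68147 + 0*64)/(-674 + 1280) = (68147 + 0)/606 = 68147*(1/606) = 68147/606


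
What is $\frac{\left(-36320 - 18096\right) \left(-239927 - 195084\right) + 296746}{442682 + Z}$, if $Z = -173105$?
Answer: $\frac{23671855322}{269577} \approx 87811.0$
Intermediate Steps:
$\frac{\left(-36320 - 18096\right) \left(-239927 - 195084\right) + 296746}{442682 + Z} = \frac{\left(-36320 - 18096\right) \left(-239927 - 195084\right) + 296746}{442682 - 173105} = \frac{\left(-54416\right) \left(-435011\right) + 296746}{269577} = \left(23671558576 + 296746\right) \frac{1}{269577} = 23671855322 \cdot \frac{1}{269577} = \frac{23671855322}{269577}$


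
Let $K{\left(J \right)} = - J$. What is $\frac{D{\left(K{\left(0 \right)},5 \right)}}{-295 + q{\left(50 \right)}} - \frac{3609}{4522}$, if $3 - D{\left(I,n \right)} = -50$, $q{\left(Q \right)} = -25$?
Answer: $- \frac{697273}{723520} \approx -0.96372$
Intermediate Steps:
$D{\left(I,n \right)} = 53$ ($D{\left(I,n \right)} = 3 - -50 = 3 + 50 = 53$)
$\frac{D{\left(K{\left(0 \right)},5 \right)}}{-295 + q{\left(50 \right)}} - \frac{3609}{4522} = \frac{53}{-295 - 25} - \frac{3609}{4522} = \frac{53}{-320} - \frac{3609}{4522} = 53 \left(- \frac{1}{320}\right) - \frac{3609}{4522} = - \frac{53}{320} - \frac{3609}{4522} = - \frac{697273}{723520}$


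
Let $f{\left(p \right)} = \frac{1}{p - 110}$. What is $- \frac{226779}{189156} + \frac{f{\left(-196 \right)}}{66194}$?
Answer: $- \frac{95697737119}{79821325683} \approx -1.1989$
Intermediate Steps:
$f{\left(p \right)} = \frac{1}{-110 + p}$
$- \frac{226779}{189156} + \frac{f{\left(-196 \right)}}{66194} = - \frac{226779}{189156} + \frac{1}{\left(-110 - 196\right) 66194} = \left(-226779\right) \frac{1}{189156} + \frac{1}{-306} \cdot \frac{1}{66194} = - \frac{75593}{63052} - \frac{1}{20255364} = - \frac{95697737119}{79821325683}$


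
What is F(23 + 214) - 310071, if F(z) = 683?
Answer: -309388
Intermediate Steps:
F(23 + 214) - 310071 = 683 - 310071 = -309388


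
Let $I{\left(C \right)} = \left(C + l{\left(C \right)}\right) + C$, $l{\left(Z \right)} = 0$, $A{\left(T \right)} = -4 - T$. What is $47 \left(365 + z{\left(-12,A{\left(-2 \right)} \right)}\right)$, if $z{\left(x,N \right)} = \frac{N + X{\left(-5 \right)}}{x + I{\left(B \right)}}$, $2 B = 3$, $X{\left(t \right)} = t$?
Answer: $\frac{154724}{9} \approx 17192.0$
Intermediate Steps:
$B = \frac{3}{2}$ ($B = \frac{1}{2} \cdot 3 = \frac{3}{2} \approx 1.5$)
$I{\left(C \right)} = 2 C$ ($I{\left(C \right)} = \left(C + 0\right) + C = C + C = 2 C$)
$z{\left(x,N \right)} = \frac{-5 + N}{3 + x}$ ($z{\left(x,N \right)} = \frac{N - 5}{x + 2 \cdot \frac{3}{2}} = \frac{-5 + N}{x + 3} = \frac{-5 + N}{3 + x}$)
$47 \left(365 + z{\left(-12,A{\left(-2 \right)} \right)}\right) = 47 \left(365 + \frac{-5 - 2}{3 - 12}\right) = 47 \left(365 + \frac{-5 + \left(-4 + 2\right)}{-9}\right) = 47 \left(365 - \frac{-5 - 2}{9}\right) = 47 \left(365 - - \frac{7}{9}\right) = 47 \left(365 + \frac{7}{9}\right) = 47 \cdot \frac{3292}{9} = \frac{154724}{9}$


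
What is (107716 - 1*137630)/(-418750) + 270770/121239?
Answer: 58505840473/25384415625 ≈ 2.3048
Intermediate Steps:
(107716 - 1*137630)/(-418750) + 270770/121239 = (107716 - 137630)*(-1/418750) + 270770*(1/121239) = -29914*(-1/418750) + 270770/121239 = 14957/209375 + 270770/121239 = 58505840473/25384415625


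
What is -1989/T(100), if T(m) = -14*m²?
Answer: 1989/140000 ≈ 0.014207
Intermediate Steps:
-1989/T(100) = -1989/((-14*100²)) = -1989/((-14*10000)) = -1989/(-140000) = -1989*(-1/140000) = 1989/140000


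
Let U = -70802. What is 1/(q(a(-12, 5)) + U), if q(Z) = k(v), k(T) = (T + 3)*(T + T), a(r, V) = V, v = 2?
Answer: -1/70782 ≈ -1.4128e-5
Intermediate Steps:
k(T) = 2*T*(3 + T) (k(T) = (3 + T)*(2*T) = 2*T*(3 + T))
q(Z) = 20 (q(Z) = 2*2*(3 + 2) = 2*2*5 = 20)
1/(q(a(-12, 5)) + U) = 1/(20 - 70802) = 1/(-70782) = -1/70782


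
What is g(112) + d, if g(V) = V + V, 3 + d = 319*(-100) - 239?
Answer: -31918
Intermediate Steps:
d = -32142 (d = -3 + (319*(-100) - 239) = -3 + (-31900 - 239) = -3 - 32139 = -32142)
g(V) = 2*V
g(112) + d = 2*112 - 32142 = 224 - 32142 = -31918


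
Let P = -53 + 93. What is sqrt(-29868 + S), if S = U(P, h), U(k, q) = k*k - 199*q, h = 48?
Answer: 2*I*sqrt(9455) ≈ 194.47*I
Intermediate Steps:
P = 40
U(k, q) = k**2 - 199*q
S = -7952 (S = 40**2 - 199*48 = 1600 - 9552 = -7952)
sqrt(-29868 + S) = sqrt(-29868 - 7952) = sqrt(-37820) = 2*I*sqrt(9455)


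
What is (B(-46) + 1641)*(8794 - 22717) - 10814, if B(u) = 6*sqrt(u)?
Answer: -22858457 - 83538*I*sqrt(46) ≈ -2.2858e+7 - 5.6658e+5*I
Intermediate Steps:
(B(-46) + 1641)*(8794 - 22717) - 10814 = (6*sqrt(-46) + 1641)*(8794 - 22717) - 10814 = (6*(I*sqrt(46)) + 1641)*(-13923) - 10814 = (6*I*sqrt(46) + 1641)*(-13923) - 10814 = (1641 + 6*I*sqrt(46))*(-13923) - 10814 = (-22847643 - 83538*I*sqrt(46)) - 10814 = -22858457 - 83538*I*sqrt(46)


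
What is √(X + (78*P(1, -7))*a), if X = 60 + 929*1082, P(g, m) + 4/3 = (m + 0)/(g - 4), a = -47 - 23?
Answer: √999778 ≈ 999.89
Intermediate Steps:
a = -70
P(g, m) = -4/3 + m/(-4 + g) (P(g, m) = -4/3 + (m + 0)/(g - 4) = -4/3 + m/(-4 + g))
X = 1005238 (X = 60 + 1005178 = 1005238)
√(X + (78*P(1, -7))*a) = √(1005238 + (78*((16 - 4*1 + 3*(-7))/(3*(-4 + 1))))*(-70)) = √(1005238 + (78*((⅓)*(16 - 4 - 21)/(-3)))*(-70)) = √(1005238 + (78*((⅓)*(-⅓)*(-9)))*(-70)) = √(1005238 + (78*1)*(-70)) = √(1005238 + 78*(-70)) = √(1005238 - 5460) = √999778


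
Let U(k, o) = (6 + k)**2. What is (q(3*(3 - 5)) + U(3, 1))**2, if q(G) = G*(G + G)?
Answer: 23409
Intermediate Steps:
q(G) = 2*G**2 (q(G) = G*(2*G) = 2*G**2)
(q(3*(3 - 5)) + U(3, 1))**2 = (2*(3*(3 - 5))**2 + (6 + 3)**2)**2 = (2*(3*(-2))**2 + 9**2)**2 = (2*(-6)**2 + 81)**2 = (2*36 + 81)**2 = (72 + 81)**2 = 153**2 = 23409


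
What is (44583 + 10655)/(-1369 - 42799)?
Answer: -27619/22084 ≈ -1.2506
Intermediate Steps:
(44583 + 10655)/(-1369 - 42799) = 55238/(-44168) = 55238*(-1/44168) = -27619/22084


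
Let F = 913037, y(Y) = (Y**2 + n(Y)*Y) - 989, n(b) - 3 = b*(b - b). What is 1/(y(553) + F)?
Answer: 1/1219516 ≈ 8.2000e-7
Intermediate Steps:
n(b) = 3 (n(b) = 3 + b*(b - b) = 3 + b*0 = 3 + 0 = 3)
y(Y) = -989 + Y**2 + 3*Y (y(Y) = (Y**2 + 3*Y) - 989 = -989 + Y**2 + 3*Y)
1/(y(553) + F) = 1/((-989 + 553**2 + 3*553) + 913037) = 1/((-989 + 305809 + 1659) + 913037) = 1/(306479 + 913037) = 1/1219516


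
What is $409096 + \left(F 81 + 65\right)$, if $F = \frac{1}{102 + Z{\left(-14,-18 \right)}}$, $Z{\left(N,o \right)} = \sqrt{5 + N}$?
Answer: $\frac{473400195}{1157} - \frac{27 i}{1157} \approx 4.0916 \cdot 10^{5} - 0.023336 i$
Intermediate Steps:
$F = \frac{102 - 3 i}{10413}$ ($F = \frac{1}{102 + \sqrt{5 - 14}} = \frac{1}{102 + \sqrt{-9}} = \frac{1}{102 + 3 i} = \frac{102 - 3 i}{10413} \approx 0.0097954 - 0.0002881 i$)
$409096 + \left(F 81 + 65\right) = 409096 + \left(\left(\frac{34}{3471} - \frac{i}{3471}\right) 81 + 65\right) = 409096 + \left(\left(\frac{918}{1157} - \frac{27 i}{1157}\right) + 65\right) = 409096 + \left(\frac{76123}{1157} - \frac{27 i}{1157}\right) = \frac{473400195}{1157} - \frac{27 i}{1157}$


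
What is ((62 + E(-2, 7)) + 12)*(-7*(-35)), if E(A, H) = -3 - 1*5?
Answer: 16170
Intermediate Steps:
E(A, H) = -8 (E(A, H) = -3 - 5 = -8)
((62 + E(-2, 7)) + 12)*(-7*(-35)) = ((62 - 8) + 12)*(-7*(-35)) = (54 + 12)*245 = 66*245 = 16170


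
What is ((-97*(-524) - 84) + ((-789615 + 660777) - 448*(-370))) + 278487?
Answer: 366153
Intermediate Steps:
((-97*(-524) - 84) + ((-789615 + 660777) - 448*(-370))) + 278487 = ((50828 - 84) + (-128838 + 165760)) + 278487 = (50744 + 36922) + 278487 = 87666 + 278487 = 366153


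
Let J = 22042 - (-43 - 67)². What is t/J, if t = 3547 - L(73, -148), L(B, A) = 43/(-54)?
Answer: 191581/536868 ≈ 0.35685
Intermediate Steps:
L(B, A) = -43/54 (L(B, A) = 43*(-1/54) = -43/54)
t = 191581/54 (t = 3547 - 1*(-43/54) = 3547 + 43/54 = 191581/54 ≈ 3547.8)
J = 9942 (J = 22042 - 1*(-110)² = 22042 - 1*12100 = 22042 - 12100 = 9942)
t/J = (191581/54)/9942 = (191581/54)*(1/9942) = 191581/536868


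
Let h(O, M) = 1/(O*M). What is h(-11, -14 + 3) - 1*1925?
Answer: -232924/121 ≈ -1925.0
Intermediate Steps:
h(O, M) = 1/(M*O)
h(-11, -14 + 3) - 1*1925 = 1/((-14 + 3)*(-11)) - 1*1925 = -1/11/(-11) - 1925 = -1/11*(-1/11) - 1925 = 1/121 - 1925 = -232924/121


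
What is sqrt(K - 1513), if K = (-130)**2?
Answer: sqrt(15387) ≈ 124.04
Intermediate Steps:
K = 16900
sqrt(K - 1513) = sqrt(16900 - 1513) = sqrt(15387)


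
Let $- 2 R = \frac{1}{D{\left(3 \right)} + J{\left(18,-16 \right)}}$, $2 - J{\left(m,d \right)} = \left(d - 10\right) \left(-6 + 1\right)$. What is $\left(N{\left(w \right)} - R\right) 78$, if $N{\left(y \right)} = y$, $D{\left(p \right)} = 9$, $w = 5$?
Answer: $\frac{46371}{119} \approx 389.67$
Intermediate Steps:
$J{\left(m,d \right)} = -48 + 5 d$ ($J{\left(m,d \right)} = 2 - \left(d - 10\right) \left(-6 + 1\right) = 2 - \left(-10 + d\right) \left(-5\right) = 2 - \left(50 - 5 d\right) = 2 + \left(-50 + 5 d\right) = -48 + 5 d$)
$R = \frac{1}{238}$ ($R = - \frac{1}{2 \left(9 + \left(-48 + 5 \left(-16\right)\right)\right)} = - \frac{1}{2 \left(9 - 128\right)} = - \frac{1}{2 \left(-119\right)} = \left(- \frac{1}{2}\right) \left(- \frac{1}{119}\right) = \frac{1}{238} \approx 0.0042017$)
$\left(N{\left(w \right)} - R\right) 78 = \left(5 - \frac{1}{238}\right) 78 = \frac{1189}{238} \cdot 78 = \frac{46371}{119}$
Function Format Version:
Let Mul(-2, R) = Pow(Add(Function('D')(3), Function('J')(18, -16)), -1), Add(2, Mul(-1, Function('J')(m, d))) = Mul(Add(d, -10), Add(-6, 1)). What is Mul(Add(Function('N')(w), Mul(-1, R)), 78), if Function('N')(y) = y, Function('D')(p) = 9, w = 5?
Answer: Rational(46371, 119) ≈ 389.67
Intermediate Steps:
Function('J')(m, d) = Add(-48, Mul(5, d)) (Function('J')(m, d) = Add(2, Mul(-1, Mul(Add(d, -10), Add(-6, 1)))) = Add(2, Mul(-1, Mul(Add(-10, d), -5))) = Add(2, Mul(-1, Add(50, Mul(-5, d)))) = Add(2, Add(-50, Mul(5, d))) = Add(-48, Mul(5, d)))
R = Rational(1, 238) (R = Mul(Rational(-1, 2), Pow(Add(9, Add(-48, Mul(5, -16))), -1)) = Mul(Rational(-1, 2), Pow(Add(9, Add(-48, -80)), -1)) = Mul(Rational(-1, 2), Pow(Add(9, -128), -1)) = Mul(Rational(-1, 2), Pow(-119, -1)) = Mul(Rational(-1, 2), Rational(-1, 119)) = Rational(1, 238) ≈ 0.0042017)
Mul(Add(Function('N')(w), Mul(-1, R)), 78) = Mul(Add(5, Mul(-1, Rational(1, 238))), 78) = Mul(Add(5, Rational(-1, 238)), 78) = Mul(Rational(1189, 238), 78) = Rational(46371, 119)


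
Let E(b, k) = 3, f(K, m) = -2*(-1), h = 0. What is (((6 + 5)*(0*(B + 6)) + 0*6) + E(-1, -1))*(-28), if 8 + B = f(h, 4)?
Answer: -84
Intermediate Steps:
f(K, m) = 2
B = -6 (B = -8 + 2 = -6)
(((6 + 5)*(0*(B + 6)) + 0*6) + E(-1, -1))*(-28) = (((6 + 5)*(0*(-6 + 6)) + 0*6) + 3)*(-28) = ((11*(0*0) + 0) + 3)*(-28) = ((11*0 + 0) + 3)*(-28) = ((0 + 0) + 3)*(-28) = (0 + 3)*(-28) = 3*(-28) = -84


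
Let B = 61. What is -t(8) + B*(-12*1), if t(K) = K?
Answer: -740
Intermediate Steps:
-t(8) + B*(-12*1) = -1*8 + 61*(-12*1) = -8 + 61*(-12) = -8 - 732 = -740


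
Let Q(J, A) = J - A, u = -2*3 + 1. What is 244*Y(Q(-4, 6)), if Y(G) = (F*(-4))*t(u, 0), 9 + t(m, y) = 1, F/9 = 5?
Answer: 351360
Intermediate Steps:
u = -5 (u = -6 + 1 = -5)
F = 45 (F = 9*5 = 45)
t(m, y) = -8 (t(m, y) = -9 + 1 = -8)
Y(G) = 1440 (Y(G) = (45*(-4))*(-8) = -180*(-8) = 1440)
244*Y(Q(-4, 6)) = 244*1440 = 351360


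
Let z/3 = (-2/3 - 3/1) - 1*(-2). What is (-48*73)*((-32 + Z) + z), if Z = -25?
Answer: 217248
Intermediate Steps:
z = -5 (z = 3*((-2/3 - 3/1) - 1*(-2)) = 3*((-2*⅓ - 3*1) + 2) = 3*((-⅔ - 3) + 2) = 3*(-11/3 + 2) = 3*(-5/3) = -5)
(-48*73)*((-32 + Z) + z) = (-48*73)*((-32 - 25) - 5) = -3504*(-57 - 5) = -3504*(-62) = 217248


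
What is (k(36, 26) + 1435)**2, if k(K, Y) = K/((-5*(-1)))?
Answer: 51998521/25 ≈ 2.0799e+6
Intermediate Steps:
k(K, Y) = K/5
(k(36, 26) + 1435)**2 = ((1/5)*36 + 1435)**2 = (36/5 + 1435)**2 = (7211/5)**2 = 51998521/25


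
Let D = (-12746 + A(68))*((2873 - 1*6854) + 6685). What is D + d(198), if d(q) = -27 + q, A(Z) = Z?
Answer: -34281141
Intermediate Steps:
D = -34281312 (D = (-12746 + 68)*((2873 - 1*6854) + 6685) = -12678*((2873 - 6854) + 6685) = -12678*(-3981 + 6685) = -12678*2704 = -34281312)
D + d(198) = -34281312 + (-27 + 198) = -34281312 + 171 = -34281141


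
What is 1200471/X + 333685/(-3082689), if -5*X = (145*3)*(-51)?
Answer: 411022020686/1519765677 ≈ 270.45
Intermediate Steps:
X = 4437 (X = -145*3*(-51)/5 = -87*(-51) = -1/5*(-22185) = 4437)
1200471/X + 333685/(-3082689) = 1200471/4437 + 333685/(-3082689) = 1200471*(1/4437) + 333685*(-1/3082689) = 400157/1479 - 333685/3082689 = 411022020686/1519765677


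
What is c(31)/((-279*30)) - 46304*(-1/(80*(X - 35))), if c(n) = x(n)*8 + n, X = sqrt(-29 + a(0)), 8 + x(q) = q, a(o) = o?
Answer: -5660969/349866 - 1447*I*sqrt(29)/3135 ≈ -16.18 - 2.4856*I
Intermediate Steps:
x(q) = -8 + q
X = I*sqrt(29) (X = sqrt(-29 + 0) = sqrt(-29) = I*sqrt(29) ≈ 5.3852*I)
c(n) = -64 + 9*n (c(n) = (-8 + n)*8 + n = (-64 + 8*n) + n = -64 + 9*n)
c(31)/((-279*30)) - 46304*(-1/(80*(X - 35))) = (-64 + 9*31)/((-279*30)) - 46304*(-1/(80*(I*sqrt(29) - 35))) = (-64 + 279)/(-8370) - 46304*(-1/(80*(-35 + I*sqrt(29)))) = 215*(-1/8370) - 46304/(2800 - 80*I*sqrt(29)) = -43/1674 - 46304/(2800 - 80*I*sqrt(29))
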